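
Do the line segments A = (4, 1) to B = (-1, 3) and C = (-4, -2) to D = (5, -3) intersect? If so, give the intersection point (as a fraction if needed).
No (intersection of containing lines falls outside at least one segment)

Parametrize and solve: t = -35/13, s = 31/13. At least one of these is outside [0, 1], so the segments do not intersect.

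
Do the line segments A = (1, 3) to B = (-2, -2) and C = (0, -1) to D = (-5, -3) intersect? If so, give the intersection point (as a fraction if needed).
Yes; intersection at (-35/19, -33/19) (t = 18/19 on AB, s = 7/19 on CD)

Parametrize AB as A + t(B − A) = (1 + -3 t, 3 + -5 t) and CD as C + s(D − C) = (0 + -5 s, -1 + -2 s). Solve the linear system for (t, s). Determinant = 19 ≠ 0, so a unique intersection of the containing lines exists. Solution: t = 18/19, s = 7/19 — both in [0, 1], so the segments cross. Intersection point: (-35/19, -33/19).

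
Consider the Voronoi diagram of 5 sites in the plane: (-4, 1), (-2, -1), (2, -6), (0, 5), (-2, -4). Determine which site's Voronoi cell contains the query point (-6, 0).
Nearest site = (-4, 1)

The Voronoi cell of site s contains exactly those query points closer to s than to any other site. Compute squared distances from q = (-6, 0) to each site:
  (-4 − -6)² + (1 − 0)² = 5
  (-2 − -6)² + (-1 − 0)² = 17
  (-2 − -6)² + (-4 − 0)² = 32
  (0 − -6)² + (5 − 0)² = 61
  (2 − -6)² + (-6 − 0)² = 100
Minimum is attained by (-4, 1), so q lies in its Voronoi cell.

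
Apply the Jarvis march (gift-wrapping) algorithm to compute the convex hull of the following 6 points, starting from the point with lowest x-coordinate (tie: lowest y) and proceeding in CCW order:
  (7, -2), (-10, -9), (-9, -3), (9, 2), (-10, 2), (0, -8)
Hull (CCW) = [(-10, -9), (0, -8), (7, -2), (9, 2), (-10, 2)]

Jarvis march: at each step, from the current hull vertex p, select the next vertex q as the point such that every other point lies strictly to the left of (or on) the directed line p → q. (Equivalently: for every other point r, the cross product (q − p) × (r − p) ≥ 0.)
Starting point (lowest x, tie lowest y): (-10, -9). Wrap until returning to start. Resulting hull: (-10, -9), (0, -8), (7, -2), (9, 2), (-10, 2).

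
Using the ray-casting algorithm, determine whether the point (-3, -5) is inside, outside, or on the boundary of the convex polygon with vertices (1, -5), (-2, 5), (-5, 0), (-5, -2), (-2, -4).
The point (-3, -5) lies strictly outside the polygon

Cast a horizontal ray to the right from the query point and count how many polygon edges it crosses (each edge strictly once or zero times, handled with the usual half-open convention). 
Parity of crossings → even ⇒ outside.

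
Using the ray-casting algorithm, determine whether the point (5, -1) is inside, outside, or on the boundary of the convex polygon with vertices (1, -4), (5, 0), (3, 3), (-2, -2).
The point (5, -1) lies strictly outside the polygon

Cast a horizontal ray to the right from the query point and count how many polygon edges it crosses (each edge strictly once or zero times, handled with the usual half-open convention). 
Parity of crossings → even ⇒ outside.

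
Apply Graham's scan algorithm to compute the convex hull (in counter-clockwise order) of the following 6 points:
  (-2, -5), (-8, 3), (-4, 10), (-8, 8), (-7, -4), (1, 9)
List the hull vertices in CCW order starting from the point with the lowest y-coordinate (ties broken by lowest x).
Hull (CCW) = [(-2, -5), (1, 9), (-4, 10), (-8, 8), (-8, 3), (-7, -4)]

Graham scan procedure:
  1. Find the pivot p₀ = point with lowest y (tie → lowest x): (-2, -5).
  2. Sort the remaining points by polar angle around p₀.
  3. Walk through sorted points, maintaining a stack; pop the top while the last three entries make a non-left turn (cross product ≤ 0).
  4. Final stack is the convex hull in CCW order: (-2, -5), (1, 9), (-4, 10), (-8, 8), (-8, 3), (-7, -4).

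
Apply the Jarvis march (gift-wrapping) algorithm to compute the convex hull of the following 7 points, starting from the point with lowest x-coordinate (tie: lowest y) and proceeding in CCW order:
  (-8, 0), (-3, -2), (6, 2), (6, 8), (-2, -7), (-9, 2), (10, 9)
Hull (CCW) = [(-9, 2), (-8, 0), (-2, -7), (6, 2), (10, 9), (6, 8)]

Jarvis march: at each step, from the current hull vertex p, select the next vertex q as the point such that every other point lies strictly to the left of (or on) the directed line p → q. (Equivalently: for every other point r, the cross product (q − p) × (r − p) ≥ 0.)
Starting point (lowest x, tie lowest y): (-9, 2). Wrap until returning to start. Resulting hull: (-9, 2), (-8, 0), (-2, -7), (6, 2), (10, 9), (6, 8).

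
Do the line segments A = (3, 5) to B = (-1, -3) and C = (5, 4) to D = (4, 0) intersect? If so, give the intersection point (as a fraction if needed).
No (intersection of containing lines falls outside at least one segment)

Parametrize and solve: t = -9/8, s = -5/2. At least one of these is outside [0, 1], so the segments do not intersect.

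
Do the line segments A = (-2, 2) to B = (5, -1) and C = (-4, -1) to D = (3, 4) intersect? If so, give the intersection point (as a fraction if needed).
Yes; intersection at (-5/8, 79/56) (t = 11/56 on AB, s = 27/56 on CD)

Parametrize AB as A + t(B − A) = (-2 + 7 t, 2 + -3 t) and CD as C + s(D − C) = (-4 + 7 s, -1 + 5 s). Solve the linear system for (t, s). Determinant = -56 ≠ 0, so a unique intersection of the containing lines exists. Solution: t = 11/56, s = 27/56 — both in [0, 1], so the segments cross. Intersection point: (-5/8, 79/56).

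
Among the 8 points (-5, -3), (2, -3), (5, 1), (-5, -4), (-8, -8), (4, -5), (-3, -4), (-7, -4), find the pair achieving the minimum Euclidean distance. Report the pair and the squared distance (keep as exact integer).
Pair = ((-5, -3), (-5, -4)); squared distance = 1

Compute all C(8, 2) = 28 pairwise squared distances (x_i − x_j)² + (y_i − y_j)². The minimum is 1, attained by the pair ((-5, -3), (-5, -4)).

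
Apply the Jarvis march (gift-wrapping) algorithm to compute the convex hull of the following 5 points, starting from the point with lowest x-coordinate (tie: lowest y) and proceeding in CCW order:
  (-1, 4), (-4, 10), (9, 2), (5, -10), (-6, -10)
Hull (CCW) = [(-6, -10), (5, -10), (9, 2), (-4, 10)]

Jarvis march: at each step, from the current hull vertex p, select the next vertex q as the point such that every other point lies strictly to the left of (or on) the directed line p → q. (Equivalently: for every other point r, the cross product (q − p) × (r − p) ≥ 0.)
Starting point (lowest x, tie lowest y): (-6, -10). Wrap until returning to start. Resulting hull: (-6, -10), (5, -10), (9, 2), (-4, 10).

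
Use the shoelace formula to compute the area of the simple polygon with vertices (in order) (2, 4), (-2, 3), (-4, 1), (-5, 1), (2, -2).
Area = 45/2

Shoelace formula: Area = (1/2) |Σ_i (x_i · y_{i+1} − x_{i+1} · y_i)| (indices mod n). Compute each cross term:
  (2)(3) − (-2)(4) = 14
  (-2)(1) − (-4)(3) = 10
  (-4)(1) − (-5)(1) = 1
  (-5)(-2) − (2)(1) = 8
  (2)(4) − (2)(-2) = 12
Sum = 45, so (signed) Area = 45/2 = 45/2, |Area| = 45/2.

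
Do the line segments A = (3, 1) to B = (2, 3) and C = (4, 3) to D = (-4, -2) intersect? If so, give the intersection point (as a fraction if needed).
Yes; intersection at (52/21, 43/21) (t = 11/21 on AB, s = 4/21 on CD)

Parametrize AB as A + t(B − A) = (3 + -1 t, 1 + 2 t) and CD as C + s(D − C) = (4 + -8 s, 3 + -5 s). Solve the linear system for (t, s). Determinant = -21 ≠ 0, so a unique intersection of the containing lines exists. Solution: t = 11/21, s = 4/21 — both in [0, 1], so the segments cross. Intersection point: (52/21, 43/21).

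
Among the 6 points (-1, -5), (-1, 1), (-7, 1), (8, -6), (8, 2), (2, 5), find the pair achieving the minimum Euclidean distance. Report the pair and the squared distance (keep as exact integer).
Pair = ((-1, 1), (2, 5)); squared distance = 25

Compute all C(6, 2) = 15 pairwise squared distances (x_i − x_j)² + (y_i − y_j)². The minimum is 25, attained by the pair ((-1, 1), (2, 5)).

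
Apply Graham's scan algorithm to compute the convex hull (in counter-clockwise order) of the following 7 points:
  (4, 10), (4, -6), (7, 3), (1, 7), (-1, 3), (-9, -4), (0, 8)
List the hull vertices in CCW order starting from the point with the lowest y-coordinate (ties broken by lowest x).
Hull (CCW) = [(4, -6), (7, 3), (4, 10), (0, 8), (-9, -4)]

Graham scan procedure:
  1. Find the pivot p₀ = point with lowest y (tie → lowest x): (4, -6).
  2. Sort the remaining points by polar angle around p₀.
  3. Walk through sorted points, maintaining a stack; pop the top while the last three entries make a non-left turn (cross product ≤ 0).
  4. Final stack is the convex hull in CCW order: (4, -6), (7, 3), (4, 10), (0, 8), (-9, -4).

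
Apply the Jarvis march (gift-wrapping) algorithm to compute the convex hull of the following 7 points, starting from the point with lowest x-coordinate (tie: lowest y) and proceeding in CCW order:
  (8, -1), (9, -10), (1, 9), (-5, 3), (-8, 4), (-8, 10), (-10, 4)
Hull (CCW) = [(-10, 4), (9, -10), (8, -1), (1, 9), (-8, 10)]

Jarvis march: at each step, from the current hull vertex p, select the next vertex q as the point such that every other point lies strictly to the left of (or on) the directed line p → q. (Equivalently: for every other point r, the cross product (q − p) × (r − p) ≥ 0.)
Starting point (lowest x, tie lowest y): (-10, 4). Wrap until returning to start. Resulting hull: (-10, 4), (9, -10), (8, -1), (1, 9), (-8, 10).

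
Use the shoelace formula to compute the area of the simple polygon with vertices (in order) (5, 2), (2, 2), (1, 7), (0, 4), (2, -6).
Area = 24

Shoelace formula: Area = (1/2) |Σ_i (x_i · y_{i+1} − x_{i+1} · y_i)| (indices mod n). Compute each cross term:
  (5)(2) − (2)(2) = 6
  (2)(7) − (1)(2) = 12
  (1)(4) − (0)(7) = 4
  (0)(-6) − (2)(4) = -8
  (2)(2) − (5)(-6) = 34
Sum = 48, so (signed) Area = 48/2 = 24, |Area| = 24.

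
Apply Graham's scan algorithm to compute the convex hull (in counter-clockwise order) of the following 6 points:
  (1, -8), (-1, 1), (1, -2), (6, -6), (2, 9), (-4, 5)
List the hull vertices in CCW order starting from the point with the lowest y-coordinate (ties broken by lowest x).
Hull (CCW) = [(1, -8), (6, -6), (2, 9), (-4, 5)]

Graham scan procedure:
  1. Find the pivot p₀ = point with lowest y (tie → lowest x): (1, -8).
  2. Sort the remaining points by polar angle around p₀.
  3. Walk through sorted points, maintaining a stack; pop the top while the last three entries make a non-left turn (cross product ≤ 0).
  4. Final stack is the convex hull in CCW order: (1, -8), (6, -6), (2, 9), (-4, 5).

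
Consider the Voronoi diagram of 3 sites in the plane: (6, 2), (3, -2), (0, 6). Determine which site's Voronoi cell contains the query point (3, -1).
Nearest site = (3, -2)

The Voronoi cell of site s contains exactly those query points closer to s than to any other site. Compute squared distances from q = (3, -1) to each site:
  (3 − 3)² + (-2 − -1)² = 1
  (6 − 3)² + (2 − -1)² = 18
  (0 − 3)² + (6 − -1)² = 58
Minimum is attained by (3, -2), so q lies in its Voronoi cell.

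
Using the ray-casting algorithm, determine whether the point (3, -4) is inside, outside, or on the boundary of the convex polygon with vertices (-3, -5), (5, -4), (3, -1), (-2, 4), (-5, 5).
The point (3, -4) lies strictly inside the polygon

Cast a horizontal ray to the right from the query point and count how many polygon edges it crosses (each edge strictly once or zero times, handled with the usual half-open convention). 
Parity of crossings → odd ⇒ inside.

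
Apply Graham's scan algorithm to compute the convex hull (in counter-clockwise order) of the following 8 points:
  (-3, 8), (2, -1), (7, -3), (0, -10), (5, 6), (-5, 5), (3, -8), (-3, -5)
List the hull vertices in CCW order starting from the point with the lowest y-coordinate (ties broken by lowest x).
Hull (CCW) = [(0, -10), (3, -8), (7, -3), (5, 6), (-3, 8), (-5, 5), (-3, -5)]

Graham scan procedure:
  1. Find the pivot p₀ = point with lowest y (tie → lowest x): (0, -10).
  2. Sort the remaining points by polar angle around p₀.
  3. Walk through sorted points, maintaining a stack; pop the top while the last three entries make a non-left turn (cross product ≤ 0).
  4. Final stack is the convex hull in CCW order: (0, -10), (3, -8), (7, -3), (5, 6), (-3, 8), (-5, 5), (-3, -5).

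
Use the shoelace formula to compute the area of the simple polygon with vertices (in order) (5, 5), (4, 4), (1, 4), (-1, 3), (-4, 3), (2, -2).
Area = 25

Shoelace formula: Area = (1/2) |Σ_i (x_i · y_{i+1} − x_{i+1} · y_i)| (indices mod n). Compute each cross term:
  (5)(4) − (4)(5) = 0
  (4)(4) − (1)(4) = 12
  (1)(3) − (-1)(4) = 7
  (-1)(3) − (-4)(3) = 9
  (-4)(-2) − (2)(3) = 2
  (2)(5) − (5)(-2) = 20
Sum = 50, so (signed) Area = 50/2 = 25, |Area| = 25.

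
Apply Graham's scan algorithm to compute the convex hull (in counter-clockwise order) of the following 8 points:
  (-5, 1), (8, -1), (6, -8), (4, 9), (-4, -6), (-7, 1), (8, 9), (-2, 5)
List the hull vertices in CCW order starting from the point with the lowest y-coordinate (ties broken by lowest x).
Hull (CCW) = [(6, -8), (8, -1), (8, 9), (4, 9), (-2, 5), (-7, 1), (-4, -6)]

Graham scan procedure:
  1. Find the pivot p₀ = point with lowest y (tie → lowest x): (6, -8).
  2. Sort the remaining points by polar angle around p₀.
  3. Walk through sorted points, maintaining a stack; pop the top while the last three entries make a non-left turn (cross product ≤ 0).
  4. Final stack is the convex hull in CCW order: (6, -8), (8, -1), (8, 9), (4, 9), (-2, 5), (-7, 1), (-4, -6).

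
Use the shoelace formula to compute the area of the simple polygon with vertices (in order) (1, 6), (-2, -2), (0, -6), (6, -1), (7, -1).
Area = 51

Shoelace formula: Area = (1/2) |Σ_i (x_i · y_{i+1} − x_{i+1} · y_i)| (indices mod n). Compute each cross term:
  (1)(-2) − (-2)(6) = 10
  (-2)(-6) − (0)(-2) = 12
  (0)(-1) − (6)(-6) = 36
  (6)(-1) − (7)(-1) = 1
  (7)(6) − (1)(-1) = 43
Sum = 102, so (signed) Area = 102/2 = 51, |Area| = 51.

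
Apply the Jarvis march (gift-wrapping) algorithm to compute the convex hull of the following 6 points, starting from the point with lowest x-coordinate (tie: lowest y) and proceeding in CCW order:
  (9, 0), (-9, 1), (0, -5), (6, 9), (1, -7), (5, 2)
Hull (CCW) = [(-9, 1), (1, -7), (9, 0), (6, 9)]

Jarvis march: at each step, from the current hull vertex p, select the next vertex q as the point such that every other point lies strictly to the left of (or on) the directed line p → q. (Equivalently: for every other point r, the cross product (q − p) × (r − p) ≥ 0.)
Starting point (lowest x, tie lowest y): (-9, 1). Wrap until returning to start. Resulting hull: (-9, 1), (1, -7), (9, 0), (6, 9).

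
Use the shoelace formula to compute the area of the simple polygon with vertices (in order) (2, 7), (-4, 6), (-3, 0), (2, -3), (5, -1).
Area = 117/2

Shoelace formula: Area = (1/2) |Σ_i (x_i · y_{i+1} − x_{i+1} · y_i)| (indices mod n). Compute each cross term:
  (2)(6) − (-4)(7) = 40
  (-4)(0) − (-3)(6) = 18
  (-3)(-3) − (2)(0) = 9
  (2)(-1) − (5)(-3) = 13
  (5)(7) − (2)(-1) = 37
Sum = 117, so (signed) Area = 117/2 = 117/2, |Area| = 117/2.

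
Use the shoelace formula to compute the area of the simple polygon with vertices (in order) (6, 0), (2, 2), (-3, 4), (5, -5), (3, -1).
Area = 37/2

Shoelace formula: Area = (1/2) |Σ_i (x_i · y_{i+1} − x_{i+1} · y_i)| (indices mod n). Compute each cross term:
  (6)(2) − (2)(0) = 12
  (2)(4) − (-3)(2) = 14
  (-3)(-5) − (5)(4) = -5
  (5)(-1) − (3)(-5) = 10
  (3)(0) − (6)(-1) = 6
Sum = 37, so (signed) Area = 37/2 = 37/2, |Area| = 37/2.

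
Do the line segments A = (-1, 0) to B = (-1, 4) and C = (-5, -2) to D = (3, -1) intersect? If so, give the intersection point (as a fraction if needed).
No (intersection of containing lines falls outside at least one segment)

Parametrize and solve: t = -3/8, s = 1/2. At least one of these is outside [0, 1], so the segments do not intersect.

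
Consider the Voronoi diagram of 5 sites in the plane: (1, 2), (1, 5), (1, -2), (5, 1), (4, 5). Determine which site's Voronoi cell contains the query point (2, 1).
Nearest site = (1, 2)

The Voronoi cell of site s contains exactly those query points closer to s than to any other site. Compute squared distances from q = (2, 1) to each site:
  (1 − 2)² + (2 − 1)² = 2
  (5 − 2)² + (1 − 1)² = 9
  (1 − 2)² + (-2 − 1)² = 10
  (1 − 2)² + (5 − 1)² = 17
  (4 − 2)² + (5 − 1)² = 20
Minimum is attained by (1, 2), so q lies in its Voronoi cell.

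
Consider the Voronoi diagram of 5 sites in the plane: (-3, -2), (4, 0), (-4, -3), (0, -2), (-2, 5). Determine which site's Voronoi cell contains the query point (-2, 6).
Nearest site = (-2, 5)

The Voronoi cell of site s contains exactly those query points closer to s than to any other site. Compute squared distances from q = (-2, 6) to each site:
  (-2 − -2)² + (5 − 6)² = 1
  (-3 − -2)² + (-2 − 6)² = 65
  (0 − -2)² + (-2 − 6)² = 68
  (4 − -2)² + (0 − 6)² = 72
  (-4 − -2)² + (-3 − 6)² = 85
Minimum is attained by (-2, 5), so q lies in its Voronoi cell.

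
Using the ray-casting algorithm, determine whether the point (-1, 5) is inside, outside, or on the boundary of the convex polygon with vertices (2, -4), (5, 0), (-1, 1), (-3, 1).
The point (-1, 5) lies strictly outside the polygon

Cast a horizontal ray to the right from the query point and count how many polygon edges it crosses (each edge strictly once or zero times, handled with the usual half-open convention). 
Parity of crossings → even ⇒ outside.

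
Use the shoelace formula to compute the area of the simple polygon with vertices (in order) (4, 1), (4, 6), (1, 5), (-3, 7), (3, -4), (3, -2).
Area = 32

Shoelace formula: Area = (1/2) |Σ_i (x_i · y_{i+1} − x_{i+1} · y_i)| (indices mod n). Compute each cross term:
  (4)(6) − (4)(1) = 20
  (4)(5) − (1)(6) = 14
  (1)(7) − (-3)(5) = 22
  (-3)(-4) − (3)(7) = -9
  (3)(-2) − (3)(-4) = 6
  (3)(1) − (4)(-2) = 11
Sum = 64, so (signed) Area = 64/2 = 32, |Area| = 32.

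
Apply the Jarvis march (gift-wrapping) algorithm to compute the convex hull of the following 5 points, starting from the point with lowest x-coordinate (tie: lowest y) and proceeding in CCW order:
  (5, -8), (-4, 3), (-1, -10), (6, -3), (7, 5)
Hull (CCW) = [(-4, 3), (-1, -10), (5, -8), (6, -3), (7, 5)]

Jarvis march: at each step, from the current hull vertex p, select the next vertex q as the point such that every other point lies strictly to the left of (or on) the directed line p → q. (Equivalently: for every other point r, the cross product (q − p) × (r − p) ≥ 0.)
Starting point (lowest x, tie lowest y): (-4, 3). Wrap until returning to start. Resulting hull: (-4, 3), (-1, -10), (5, -8), (6, -3), (7, 5).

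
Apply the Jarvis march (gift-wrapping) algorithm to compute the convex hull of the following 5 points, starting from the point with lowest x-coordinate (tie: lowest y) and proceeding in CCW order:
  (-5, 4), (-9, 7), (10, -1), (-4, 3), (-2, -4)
Hull (CCW) = [(-9, 7), (-2, -4), (10, -1)]

Jarvis march: at each step, from the current hull vertex p, select the next vertex q as the point such that every other point lies strictly to the left of (or on) the directed line p → q. (Equivalently: for every other point r, the cross product (q − p) × (r − p) ≥ 0.)
Starting point (lowest x, tie lowest y): (-9, 7). Wrap until returning to start. Resulting hull: (-9, 7), (-2, -4), (10, -1).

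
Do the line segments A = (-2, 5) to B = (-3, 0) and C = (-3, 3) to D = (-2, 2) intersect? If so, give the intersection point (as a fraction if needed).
Yes; intersection at (-5/2, 5/2) (t = 1/2 on AB, s = 1/2 on CD)

Parametrize AB as A + t(B − A) = (-2 + -1 t, 5 + -5 t) and CD as C + s(D − C) = (-3 + 1 s, 3 + -1 s). Solve the linear system for (t, s). Determinant = -6 ≠ 0, so a unique intersection of the containing lines exists. Solution: t = 1/2, s = 1/2 — both in [0, 1], so the segments cross. Intersection point: (-5/2, 5/2).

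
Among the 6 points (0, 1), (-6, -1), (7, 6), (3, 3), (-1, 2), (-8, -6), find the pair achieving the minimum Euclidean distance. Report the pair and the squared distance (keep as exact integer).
Pair = ((0, 1), (-1, 2)); squared distance = 2

Compute all C(6, 2) = 15 pairwise squared distances (x_i − x_j)² + (y_i − y_j)². The minimum is 2, attained by the pair ((0, 1), (-1, 2)).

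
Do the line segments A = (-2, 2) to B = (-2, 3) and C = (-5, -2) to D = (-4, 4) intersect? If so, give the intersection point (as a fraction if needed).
No (intersection of containing lines falls outside at least one segment)

Parametrize and solve: t = 14, s = 3. At least one of these is outside [0, 1], so the segments do not intersect.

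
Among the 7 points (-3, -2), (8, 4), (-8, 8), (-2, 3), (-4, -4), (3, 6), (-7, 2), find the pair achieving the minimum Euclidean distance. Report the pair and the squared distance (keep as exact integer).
Pair = ((-3, -2), (-4, -4)); squared distance = 5

Compute all C(7, 2) = 21 pairwise squared distances (x_i − x_j)² + (y_i − y_j)². The minimum is 5, attained by the pair ((-3, -2), (-4, -4)).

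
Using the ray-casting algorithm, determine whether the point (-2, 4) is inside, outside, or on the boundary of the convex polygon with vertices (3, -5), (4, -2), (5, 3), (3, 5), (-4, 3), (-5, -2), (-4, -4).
The point (-2, 4) lies strictly outside the polygon

Cast a horizontal ray to the right from the query point and count how many polygon edges it crosses (each edge strictly once or zero times, handled with the usual half-open convention). 
Parity of crossings → even ⇒ outside.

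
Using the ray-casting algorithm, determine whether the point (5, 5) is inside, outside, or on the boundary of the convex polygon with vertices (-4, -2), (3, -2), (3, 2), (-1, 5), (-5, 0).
The point (5, 5) lies strictly outside the polygon

Cast a horizontal ray to the right from the query point and count how many polygon edges it crosses (each edge strictly once or zero times, handled with the usual half-open convention). 
Parity of crossings → even ⇒ outside.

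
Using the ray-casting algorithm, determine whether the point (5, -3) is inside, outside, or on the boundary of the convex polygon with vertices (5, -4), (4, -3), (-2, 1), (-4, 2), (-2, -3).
The point (5, -3) lies strictly outside the polygon

Cast a horizontal ray to the right from the query point and count how many polygon edges it crosses (each edge strictly once or zero times, handled with the usual half-open convention). 
Parity of crossings → even ⇒ outside.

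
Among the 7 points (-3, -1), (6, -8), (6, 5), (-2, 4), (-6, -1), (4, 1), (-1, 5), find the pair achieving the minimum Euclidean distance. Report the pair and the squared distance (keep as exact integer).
Pair = ((-2, 4), (-1, 5)); squared distance = 2

Compute all C(7, 2) = 21 pairwise squared distances (x_i − x_j)² + (y_i − y_j)². The minimum is 2, attained by the pair ((-2, 4), (-1, 5)).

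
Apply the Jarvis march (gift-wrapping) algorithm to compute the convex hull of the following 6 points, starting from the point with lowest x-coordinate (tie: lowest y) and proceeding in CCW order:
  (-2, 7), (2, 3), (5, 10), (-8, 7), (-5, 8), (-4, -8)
Hull (CCW) = [(-8, 7), (-4, -8), (2, 3), (5, 10), (-5, 8)]

Jarvis march: at each step, from the current hull vertex p, select the next vertex q as the point such that every other point lies strictly to the left of (or on) the directed line p → q. (Equivalently: for every other point r, the cross product (q − p) × (r − p) ≥ 0.)
Starting point (lowest x, tie lowest y): (-8, 7). Wrap until returning to start. Resulting hull: (-8, 7), (-4, -8), (2, 3), (5, 10), (-5, 8).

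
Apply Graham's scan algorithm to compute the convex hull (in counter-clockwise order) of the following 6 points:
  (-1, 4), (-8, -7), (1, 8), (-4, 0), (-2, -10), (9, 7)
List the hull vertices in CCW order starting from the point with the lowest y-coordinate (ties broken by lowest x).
Hull (CCW) = [(-2, -10), (9, 7), (1, 8), (-4, 0), (-8, -7)]

Graham scan procedure:
  1. Find the pivot p₀ = point with lowest y (tie → lowest x): (-2, -10).
  2. Sort the remaining points by polar angle around p₀.
  3. Walk through sorted points, maintaining a stack; pop the top while the last three entries make a non-left turn (cross product ≤ 0).
  4. Final stack is the convex hull in CCW order: (-2, -10), (9, 7), (1, 8), (-4, 0), (-8, -7).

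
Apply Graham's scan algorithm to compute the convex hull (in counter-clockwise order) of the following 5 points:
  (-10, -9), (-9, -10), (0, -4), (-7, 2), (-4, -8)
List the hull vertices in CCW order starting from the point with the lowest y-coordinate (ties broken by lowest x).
Hull (CCW) = [(-9, -10), (-4, -8), (0, -4), (-7, 2), (-10, -9)]

Graham scan procedure:
  1. Find the pivot p₀ = point with lowest y (tie → lowest x): (-9, -10).
  2. Sort the remaining points by polar angle around p₀.
  3. Walk through sorted points, maintaining a stack; pop the top while the last three entries make a non-left turn (cross product ≤ 0).
  4. Final stack is the convex hull in CCW order: (-9, -10), (-4, -8), (0, -4), (-7, 2), (-10, -9).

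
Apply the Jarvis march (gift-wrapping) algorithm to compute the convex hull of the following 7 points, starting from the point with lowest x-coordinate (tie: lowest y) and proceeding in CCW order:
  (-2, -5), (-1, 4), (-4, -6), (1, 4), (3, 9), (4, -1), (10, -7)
Hull (CCW) = [(-4, -6), (10, -7), (3, 9), (-1, 4)]

Jarvis march: at each step, from the current hull vertex p, select the next vertex q as the point such that every other point lies strictly to the left of (or on) the directed line p → q. (Equivalently: for every other point r, the cross product (q − p) × (r − p) ≥ 0.)
Starting point (lowest x, tie lowest y): (-4, -6). Wrap until returning to start. Resulting hull: (-4, -6), (10, -7), (3, 9), (-1, 4).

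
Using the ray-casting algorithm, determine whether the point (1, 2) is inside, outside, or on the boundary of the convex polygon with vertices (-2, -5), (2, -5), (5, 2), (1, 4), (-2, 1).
The point (1, 2) lies strictly inside the polygon

Cast a horizontal ray to the right from the query point and count how many polygon edges it crosses (each edge strictly once or zero times, handled with the usual half-open convention). 
Parity of crossings → odd ⇒ inside.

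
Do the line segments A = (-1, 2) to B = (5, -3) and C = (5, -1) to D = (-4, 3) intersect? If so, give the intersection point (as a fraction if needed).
Yes; intersection at (-1/7, 9/7) (t = 1/7 on AB, s = 4/7 on CD)

Parametrize AB as A + t(B − A) = (-1 + 6 t, 2 + -5 t) and CD as C + s(D − C) = (5 + -9 s, -1 + 4 s). Solve the linear system for (t, s). Determinant = 21 ≠ 0, so a unique intersection of the containing lines exists. Solution: t = 1/7, s = 4/7 — both in [0, 1], so the segments cross. Intersection point: (-1/7, 9/7).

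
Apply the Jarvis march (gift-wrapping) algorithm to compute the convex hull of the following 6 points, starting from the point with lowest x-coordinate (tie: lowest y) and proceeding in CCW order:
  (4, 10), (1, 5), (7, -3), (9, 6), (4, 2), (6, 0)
Hull (CCW) = [(1, 5), (7, -3), (9, 6), (4, 10)]

Jarvis march: at each step, from the current hull vertex p, select the next vertex q as the point such that every other point lies strictly to the left of (or on) the directed line p → q. (Equivalently: for every other point r, the cross product (q − p) × (r − p) ≥ 0.)
Starting point (lowest x, tie lowest y): (1, 5). Wrap until returning to start. Resulting hull: (1, 5), (7, -3), (9, 6), (4, 10).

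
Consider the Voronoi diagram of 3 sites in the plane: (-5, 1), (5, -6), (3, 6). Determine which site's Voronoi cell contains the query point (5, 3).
Nearest site = (3, 6)

The Voronoi cell of site s contains exactly those query points closer to s than to any other site. Compute squared distances from q = (5, 3) to each site:
  (3 − 5)² + (6 − 3)² = 13
  (5 − 5)² + (-6 − 3)² = 81
  (-5 − 5)² + (1 − 3)² = 104
Minimum is attained by (3, 6), so q lies in its Voronoi cell.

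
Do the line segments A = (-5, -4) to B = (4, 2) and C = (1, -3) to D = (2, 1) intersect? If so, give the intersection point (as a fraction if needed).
Yes; intersection at (19/10, 3/5) (t = 23/30 on AB, s = 9/10 on CD)

Parametrize AB as A + t(B − A) = (-5 + 9 t, -4 + 6 t) and CD as C + s(D − C) = (1 + 1 s, -3 + 4 s). Solve the linear system for (t, s). Determinant = -30 ≠ 0, so a unique intersection of the containing lines exists. Solution: t = 23/30, s = 9/10 — both in [0, 1], so the segments cross. Intersection point: (19/10, 3/5).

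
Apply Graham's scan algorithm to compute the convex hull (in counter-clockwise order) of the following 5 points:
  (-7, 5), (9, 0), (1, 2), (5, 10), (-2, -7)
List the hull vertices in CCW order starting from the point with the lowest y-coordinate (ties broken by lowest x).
Hull (CCW) = [(-2, -7), (9, 0), (5, 10), (-7, 5)]

Graham scan procedure:
  1. Find the pivot p₀ = point with lowest y (tie → lowest x): (-2, -7).
  2. Sort the remaining points by polar angle around p₀.
  3. Walk through sorted points, maintaining a stack; pop the top while the last three entries make a non-left turn (cross product ≤ 0).
  4. Final stack is the convex hull in CCW order: (-2, -7), (9, 0), (5, 10), (-7, 5).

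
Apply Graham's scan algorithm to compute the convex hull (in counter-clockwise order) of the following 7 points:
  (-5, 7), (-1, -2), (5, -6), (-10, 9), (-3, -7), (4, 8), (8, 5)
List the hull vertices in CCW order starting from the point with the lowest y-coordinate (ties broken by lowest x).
Hull (CCW) = [(-3, -7), (5, -6), (8, 5), (4, 8), (-10, 9)]

Graham scan procedure:
  1. Find the pivot p₀ = point with lowest y (tie → lowest x): (-3, -7).
  2. Sort the remaining points by polar angle around p₀.
  3. Walk through sorted points, maintaining a stack; pop the top while the last three entries make a non-left turn (cross product ≤ 0).
  4. Final stack is the convex hull in CCW order: (-3, -7), (5, -6), (8, 5), (4, 8), (-10, 9).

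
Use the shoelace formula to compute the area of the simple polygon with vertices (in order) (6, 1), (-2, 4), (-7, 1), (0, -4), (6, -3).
Area = 64

Shoelace formula: Area = (1/2) |Σ_i (x_i · y_{i+1} − x_{i+1} · y_i)| (indices mod n). Compute each cross term:
  (6)(4) − (-2)(1) = 26
  (-2)(1) − (-7)(4) = 26
  (-7)(-4) − (0)(1) = 28
  (0)(-3) − (6)(-4) = 24
  (6)(1) − (6)(-3) = 24
Sum = 128, so (signed) Area = 128/2 = 64, |Area| = 64.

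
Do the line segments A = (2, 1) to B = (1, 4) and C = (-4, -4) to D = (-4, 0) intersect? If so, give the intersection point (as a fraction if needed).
No (intersection of containing lines falls outside at least one segment)

Parametrize and solve: t = 6, s = 23/4. At least one of these is outside [0, 1], so the segments do not intersect.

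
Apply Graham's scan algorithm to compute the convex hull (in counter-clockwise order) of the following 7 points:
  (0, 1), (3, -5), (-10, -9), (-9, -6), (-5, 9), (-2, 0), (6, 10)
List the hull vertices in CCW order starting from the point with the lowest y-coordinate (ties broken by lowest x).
Hull (CCW) = [(-10, -9), (3, -5), (6, 10), (-5, 9)]

Graham scan procedure:
  1. Find the pivot p₀ = point with lowest y (tie → lowest x): (-10, -9).
  2. Sort the remaining points by polar angle around p₀.
  3. Walk through sorted points, maintaining a stack; pop the top while the last three entries make a non-left turn (cross product ≤ 0).
  4. Final stack is the convex hull in CCW order: (-10, -9), (3, -5), (6, 10), (-5, 9).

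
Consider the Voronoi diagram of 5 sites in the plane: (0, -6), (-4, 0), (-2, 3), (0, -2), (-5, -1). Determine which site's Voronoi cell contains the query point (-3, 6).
Nearest site = (-2, 3)

The Voronoi cell of site s contains exactly those query points closer to s than to any other site. Compute squared distances from q = (-3, 6) to each site:
  (-2 − -3)² + (3 − 6)² = 10
  (-4 − -3)² + (0 − 6)² = 37
  (-5 − -3)² + (-1 − 6)² = 53
  (0 − -3)² + (-2 − 6)² = 73
  (0 − -3)² + (-6 − 6)² = 153
Minimum is attained by (-2, 3), so q lies in its Voronoi cell.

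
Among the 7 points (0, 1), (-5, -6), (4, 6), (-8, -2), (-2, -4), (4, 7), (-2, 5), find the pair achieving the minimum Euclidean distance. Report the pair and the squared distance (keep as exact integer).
Pair = ((4, 6), (4, 7)); squared distance = 1

Compute all C(7, 2) = 21 pairwise squared distances (x_i − x_j)² + (y_i − y_j)². The minimum is 1, attained by the pair ((4, 6), (4, 7)).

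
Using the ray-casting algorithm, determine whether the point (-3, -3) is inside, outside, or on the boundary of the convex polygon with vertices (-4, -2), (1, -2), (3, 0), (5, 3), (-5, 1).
The point (-3, -3) lies strictly outside the polygon

Cast a horizontal ray to the right from the query point and count how many polygon edges it crosses (each edge strictly once or zero times, handled with the usual half-open convention). 
Parity of crossings → even ⇒ outside.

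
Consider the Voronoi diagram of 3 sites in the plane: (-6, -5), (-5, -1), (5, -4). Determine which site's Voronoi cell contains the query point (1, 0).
Nearest site = (5, -4)

The Voronoi cell of site s contains exactly those query points closer to s than to any other site. Compute squared distances from q = (1, 0) to each site:
  (5 − 1)² + (-4 − 0)² = 32
  (-5 − 1)² + (-1 − 0)² = 37
  (-6 − 1)² + (-5 − 0)² = 74
Minimum is attained by (5, -4), so q lies in its Voronoi cell.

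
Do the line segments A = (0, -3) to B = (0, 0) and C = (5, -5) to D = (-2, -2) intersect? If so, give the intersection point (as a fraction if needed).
Yes; intersection at (0, -20/7) (t = 1/21 on AB, s = 5/7 on CD)

Parametrize AB as A + t(B − A) = (0 + 0 t, -3 + 3 t) and CD as C + s(D − C) = (5 + -7 s, -5 + 3 s). Solve the linear system for (t, s). Determinant = -21 ≠ 0, so a unique intersection of the containing lines exists. Solution: t = 1/21, s = 5/7 — both in [0, 1], so the segments cross. Intersection point: (0, -20/7).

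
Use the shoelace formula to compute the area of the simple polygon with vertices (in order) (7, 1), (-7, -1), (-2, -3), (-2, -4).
Area = 47/2

Shoelace formula: Area = (1/2) |Σ_i (x_i · y_{i+1} − x_{i+1} · y_i)| (indices mod n). Compute each cross term:
  (7)(-1) − (-7)(1) = 0
  (-7)(-3) − (-2)(-1) = 19
  (-2)(-4) − (-2)(-3) = 2
  (-2)(1) − (7)(-4) = 26
Sum = 47, so (signed) Area = 47/2 = 47/2, |Area| = 47/2.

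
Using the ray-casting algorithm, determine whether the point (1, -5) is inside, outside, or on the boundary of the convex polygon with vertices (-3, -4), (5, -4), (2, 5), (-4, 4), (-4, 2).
The point (1, -5) lies strictly outside the polygon

Cast a horizontal ray to the right from the query point and count how many polygon edges it crosses (each edge strictly once or zero times, handled with the usual half-open convention). 
Parity of crossings → even ⇒ outside.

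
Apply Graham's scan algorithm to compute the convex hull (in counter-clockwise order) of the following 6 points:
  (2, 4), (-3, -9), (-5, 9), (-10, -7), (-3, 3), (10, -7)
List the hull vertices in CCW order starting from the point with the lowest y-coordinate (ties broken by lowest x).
Hull (CCW) = [(-3, -9), (10, -7), (2, 4), (-5, 9), (-10, -7)]

Graham scan procedure:
  1. Find the pivot p₀ = point with lowest y (tie → lowest x): (-3, -9).
  2. Sort the remaining points by polar angle around p₀.
  3. Walk through sorted points, maintaining a stack; pop the top while the last three entries make a non-left turn (cross product ≤ 0).
  4. Final stack is the convex hull in CCW order: (-3, -9), (10, -7), (2, 4), (-5, 9), (-10, -7).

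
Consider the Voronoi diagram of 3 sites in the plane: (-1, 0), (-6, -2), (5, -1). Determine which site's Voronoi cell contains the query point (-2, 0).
Nearest site = (-1, 0)

The Voronoi cell of site s contains exactly those query points closer to s than to any other site. Compute squared distances from q = (-2, 0) to each site:
  (-1 − -2)² + (0 − 0)² = 1
  (-6 − -2)² + (-2 − 0)² = 20
  (5 − -2)² + (-1 − 0)² = 50
Minimum is attained by (-1, 0), so q lies in its Voronoi cell.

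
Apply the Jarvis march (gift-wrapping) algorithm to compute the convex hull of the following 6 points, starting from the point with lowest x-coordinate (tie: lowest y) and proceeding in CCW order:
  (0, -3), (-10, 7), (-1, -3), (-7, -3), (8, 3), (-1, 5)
Hull (CCW) = [(-10, 7), (-7, -3), (0, -3), (8, 3)]

Jarvis march: at each step, from the current hull vertex p, select the next vertex q as the point such that every other point lies strictly to the left of (or on) the directed line p → q. (Equivalently: for every other point r, the cross product (q − p) × (r − p) ≥ 0.)
Starting point (lowest x, tie lowest y): (-10, 7). Wrap until returning to start. Resulting hull: (-10, 7), (-7, -3), (0, -3), (8, 3).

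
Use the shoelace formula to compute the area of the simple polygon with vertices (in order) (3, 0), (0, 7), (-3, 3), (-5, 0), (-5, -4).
Area = 89/2

Shoelace formula: Area = (1/2) |Σ_i (x_i · y_{i+1} − x_{i+1} · y_i)| (indices mod n). Compute each cross term:
  (3)(7) − (0)(0) = 21
  (0)(3) − (-3)(7) = 21
  (-3)(0) − (-5)(3) = 15
  (-5)(-4) − (-5)(0) = 20
  (-5)(0) − (3)(-4) = 12
Sum = 89, so (signed) Area = 89/2 = 89/2, |Area| = 89/2.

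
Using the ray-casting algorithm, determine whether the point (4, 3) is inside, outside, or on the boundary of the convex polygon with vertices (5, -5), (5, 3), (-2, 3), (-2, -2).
The point (4, 3) lies on the polygon boundary

Boundary check: the query satisfies the collinearity and bounding-box conditions for some polygon edge, so it lies exactly on the boundary.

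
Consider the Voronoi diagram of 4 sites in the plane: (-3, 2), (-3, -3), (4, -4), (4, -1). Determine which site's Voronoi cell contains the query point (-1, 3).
Nearest site = (-3, 2)

The Voronoi cell of site s contains exactly those query points closer to s than to any other site. Compute squared distances from q = (-1, 3) to each site:
  (-3 − -1)² + (2 − 3)² = 5
  (-3 − -1)² + (-3 − 3)² = 40
  (4 − -1)² + (-1 − 3)² = 41
  (4 − -1)² + (-4 − 3)² = 74
Minimum is attained by (-3, 2), so q lies in its Voronoi cell.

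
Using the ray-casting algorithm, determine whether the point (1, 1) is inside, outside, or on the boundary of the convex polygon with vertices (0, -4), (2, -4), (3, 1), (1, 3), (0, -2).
The point (1, 1) lies strictly inside the polygon

Cast a horizontal ray to the right from the query point and count how many polygon edges it crosses (each edge strictly once or zero times, handled with the usual half-open convention). 
Parity of crossings → odd ⇒ inside.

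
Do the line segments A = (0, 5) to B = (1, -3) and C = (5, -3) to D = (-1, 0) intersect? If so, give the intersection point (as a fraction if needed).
Yes; intersection at (11/15, -13/15) (t = 11/15 on AB, s = 32/45 on CD)

Parametrize AB as A + t(B − A) = (0 + 1 t, 5 + -8 t) and CD as C + s(D − C) = (5 + -6 s, -3 + 3 s). Solve the linear system for (t, s). Determinant = 45 ≠ 0, so a unique intersection of the containing lines exists. Solution: t = 11/15, s = 32/45 — both in [0, 1], so the segments cross. Intersection point: (11/15, -13/15).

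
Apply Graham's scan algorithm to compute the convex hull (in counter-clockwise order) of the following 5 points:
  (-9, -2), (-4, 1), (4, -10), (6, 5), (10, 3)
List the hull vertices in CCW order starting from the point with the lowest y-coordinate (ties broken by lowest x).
Hull (CCW) = [(4, -10), (10, 3), (6, 5), (-4, 1), (-9, -2)]

Graham scan procedure:
  1. Find the pivot p₀ = point with lowest y (tie → lowest x): (4, -10).
  2. Sort the remaining points by polar angle around p₀.
  3. Walk through sorted points, maintaining a stack; pop the top while the last three entries make a non-left turn (cross product ≤ 0).
  4. Final stack is the convex hull in CCW order: (4, -10), (10, 3), (6, 5), (-4, 1), (-9, -2).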